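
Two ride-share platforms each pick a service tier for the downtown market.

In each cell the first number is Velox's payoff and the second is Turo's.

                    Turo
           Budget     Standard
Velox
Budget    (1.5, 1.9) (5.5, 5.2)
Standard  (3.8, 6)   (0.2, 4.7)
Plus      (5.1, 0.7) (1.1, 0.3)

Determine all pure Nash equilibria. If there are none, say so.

(Budget, Budget): Velox can switch to Standard (1.5 → 3.8). Not NE.
(Budget, Standard): Velox gets 5.5, best alternative 1.1; Turo gets 5.2, best alternative 1.9. No profitable deviation — NE.
(Standard, Budget): Velox can switch to Plus (3.8 → 5.1). Not NE.
(Standard, Standard): Velox can switch to Budget (0.2 → 5.5). Not NE.
(Plus, Budget): Velox gets 5.1, best alternative 3.8; Turo gets 0.7, best alternative 0.3. No profitable deviation — NE.
(Plus, Standard): Velox can switch to Budget (1.1 → 5.5). Not NE.

The pure Nash equilibria are (Budget, Standard); (Plus, Budget).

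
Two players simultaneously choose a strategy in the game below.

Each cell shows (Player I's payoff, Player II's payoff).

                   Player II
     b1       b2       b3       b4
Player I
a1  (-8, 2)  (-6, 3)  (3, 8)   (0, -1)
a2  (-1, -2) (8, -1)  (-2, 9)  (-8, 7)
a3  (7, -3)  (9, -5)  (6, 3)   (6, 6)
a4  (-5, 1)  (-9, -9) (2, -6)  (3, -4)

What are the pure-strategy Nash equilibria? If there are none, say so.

Pure NE: (a3, b4)

Check each profile: it is a Nash equilibrium iff no player can strictly gain by switching unilaterally.
(a1, b1): Player I can switch to a2 (-8 → -1). Not NE.
(a1, b2): Player I can switch to a2 (-6 → 8). Not NE.
(a1, b3): Player I can switch to a3 (3 → 6). Not NE.
(a1, b4): Player I can switch to a3 (0 → 6). Not NE.
(a2, b1): Player I can switch to a3 (-1 → 7). Not NE.
(a2, b2): Player I can switch to a3 (8 → 9). Not NE.
(a2, b3): Player I can switch to a1 (-2 → 3). Not NE.
(a2, b4): Player I can switch to a1 (-8 → 0). Not NE.
(a3, b1): Player II can switch to b3 (-3 → 3). Not NE.
(a3, b2): Player II can switch to b1 (-5 → -3). Not NE.
(a3, b3): Player II can switch to b4 (3 → 6). Not NE.
(a3, b4): Player I gets 6, best alternative 3; Player II gets 6, best alternative 3. No profitable deviation — NE.
(a4, b1): Player I can switch to a2 (-5 → -1). Not NE.
(The remaining 3 profiles each have a profitable deviation by the same check.)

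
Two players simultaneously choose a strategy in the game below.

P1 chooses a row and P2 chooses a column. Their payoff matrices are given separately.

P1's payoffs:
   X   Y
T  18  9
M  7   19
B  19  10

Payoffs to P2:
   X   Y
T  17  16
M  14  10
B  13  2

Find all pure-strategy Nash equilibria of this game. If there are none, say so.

(B, X)

Mark each player's best response to every combination of opponents' strategies; a profile where every player is best-responding is a pure Nash equilibrium.
P1 against X: payoffs 18, 7, 19 → best response B.
P1 against Y: payoffs 9, 19, 10 → best response M.
P2 against T: payoffs 17, 16 → best response X.
P2 against M: payoffs 14, 10 → best response X.
P2 against B: payoffs 13, 2 → best response X.
Mutual best responses: (B, X).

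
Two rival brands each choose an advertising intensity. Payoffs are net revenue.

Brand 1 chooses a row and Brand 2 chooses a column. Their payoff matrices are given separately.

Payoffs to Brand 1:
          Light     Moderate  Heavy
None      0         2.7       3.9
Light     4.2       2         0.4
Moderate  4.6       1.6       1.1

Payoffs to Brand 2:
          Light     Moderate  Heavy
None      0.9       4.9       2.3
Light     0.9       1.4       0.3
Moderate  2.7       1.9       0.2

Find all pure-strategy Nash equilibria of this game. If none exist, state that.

(None, Moderate) and (Moderate, Light)

(None, Light): Brand 1 can switch to Light (0 → 4.2). Not NE.
(None, Moderate): Brand 1 gets 2.7, best alternative 2; Brand 2 gets 4.9, best alternative 2.3. No profitable deviation — NE.
(None, Heavy): Brand 2 can switch to Moderate (2.3 → 4.9). Not NE.
(Light, Light): Brand 1 can switch to Moderate (4.2 → 4.6). Not NE.
(Light, Moderate): Brand 1 can switch to None (2 → 2.7). Not NE.
(Light, Heavy): Brand 1 can switch to None (0.4 → 3.9). Not NE.
(Moderate, Light): Brand 1 gets 4.6, best alternative 4.2; Brand 2 gets 2.7, best alternative 1.9. No profitable deviation — NE.
(Moderate, Moderate): Brand 1 can switch to None (1.6 → 2.7). Not NE.
(Moderate, Heavy): Brand 1 can switch to None (1.1 → 3.9). Not NE.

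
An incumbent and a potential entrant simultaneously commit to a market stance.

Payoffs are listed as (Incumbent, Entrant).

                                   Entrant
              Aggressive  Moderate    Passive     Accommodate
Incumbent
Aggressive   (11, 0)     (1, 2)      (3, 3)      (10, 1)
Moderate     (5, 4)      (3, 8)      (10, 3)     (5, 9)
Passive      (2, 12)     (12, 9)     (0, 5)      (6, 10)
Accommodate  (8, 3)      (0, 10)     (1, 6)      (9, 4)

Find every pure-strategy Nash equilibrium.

(Aggressive, Aggressive): Entrant can switch to Moderate (0 → 2). Not NE.
(Aggressive, Moderate): Incumbent can switch to Moderate (1 → 3). Not NE.
(Aggressive, Passive): Incumbent can switch to Moderate (3 → 10). Not NE.
(Aggressive, Accommodate): Entrant can switch to Moderate (1 → 2). Not NE.
(Moderate, Aggressive): Incumbent can switch to Aggressive (5 → 11). Not NE.
(Moderate, Moderate): Incumbent can switch to Passive (3 → 12). Not NE.
(Moderate, Passive): Entrant can switch to Aggressive (3 → 4). Not NE.
(Moderate, Accommodate): Incumbent can switch to Aggressive (5 → 10). Not NE.
(Passive, Aggressive): Incumbent can switch to Aggressive (2 → 11). Not NE.
(Passive, Moderate): Entrant can switch to Aggressive (9 → 12). Not NE.
(The remaining 6 profiles each have a profitable deviation by the same check.)

This game has no pure Nash equilibrium.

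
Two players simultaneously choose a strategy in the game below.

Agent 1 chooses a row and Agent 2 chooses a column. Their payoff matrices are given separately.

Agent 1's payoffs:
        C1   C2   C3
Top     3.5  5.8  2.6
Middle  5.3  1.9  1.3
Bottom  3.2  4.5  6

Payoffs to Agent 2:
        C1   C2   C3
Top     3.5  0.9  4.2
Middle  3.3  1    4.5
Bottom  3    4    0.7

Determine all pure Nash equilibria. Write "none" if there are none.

For each player, find the best response to each opponent profile; mutual best responses are the pure NE.
Agent 1 against C1: payoffs 3.5, 5.3, 3.2 → best response Middle.
Agent 1 against C2: payoffs 5.8, 1.9, 4.5 → best response Top.
Agent 1 against C3: payoffs 2.6, 1.3, 6 → best response Bottom.
Agent 2 against Top: payoffs 3.5, 0.9, 4.2 → best response C3.
Agent 2 against Middle: payoffs 3.3, 1, 4.5 → best response C3.
Agent 2 against Bottom: payoffs 3, 4, 0.7 → best response C2.
No profile is a mutual best response for all players.

There is no pure-strategy Nash equilibrium.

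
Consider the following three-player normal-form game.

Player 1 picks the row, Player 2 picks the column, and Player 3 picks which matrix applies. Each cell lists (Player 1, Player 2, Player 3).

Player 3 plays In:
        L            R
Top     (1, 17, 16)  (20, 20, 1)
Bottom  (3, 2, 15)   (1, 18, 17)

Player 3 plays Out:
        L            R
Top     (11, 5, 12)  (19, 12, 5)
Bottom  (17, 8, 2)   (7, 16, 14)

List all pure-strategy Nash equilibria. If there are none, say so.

Player 1 against (L, In): payoffs 1, 3 → best response Bottom.
Player 1 against (L, Out): payoffs 11, 17 → best response Bottom.
Player 1 against (R, In): payoffs 20, 1 → best response Top.
Player 1 against (R, Out): payoffs 19, 7 → best response Top.
Player 2 against (Top, In): payoffs 17, 20 → best response R.
Player 2 against (Top, Out): payoffs 5, 12 → best response R.
Player 2 against (Bottom, In): payoffs 2, 18 → best response R.
Player 2 against (Bottom, Out): payoffs 8, 16 → best response R.
Player 3 against (Top, L): payoffs 16, 12 → best response In.
Player 3 against (Top, R): payoffs 1, 5 → best response Out.
Player 3 against (Bottom, L): payoffs 15, 2 → best response In.
Player 3 against (Bottom, R): payoffs 17, 14 → best response In.
Mutual best responses: (Top, R, Out).

Pure NE: (Top, R, Out)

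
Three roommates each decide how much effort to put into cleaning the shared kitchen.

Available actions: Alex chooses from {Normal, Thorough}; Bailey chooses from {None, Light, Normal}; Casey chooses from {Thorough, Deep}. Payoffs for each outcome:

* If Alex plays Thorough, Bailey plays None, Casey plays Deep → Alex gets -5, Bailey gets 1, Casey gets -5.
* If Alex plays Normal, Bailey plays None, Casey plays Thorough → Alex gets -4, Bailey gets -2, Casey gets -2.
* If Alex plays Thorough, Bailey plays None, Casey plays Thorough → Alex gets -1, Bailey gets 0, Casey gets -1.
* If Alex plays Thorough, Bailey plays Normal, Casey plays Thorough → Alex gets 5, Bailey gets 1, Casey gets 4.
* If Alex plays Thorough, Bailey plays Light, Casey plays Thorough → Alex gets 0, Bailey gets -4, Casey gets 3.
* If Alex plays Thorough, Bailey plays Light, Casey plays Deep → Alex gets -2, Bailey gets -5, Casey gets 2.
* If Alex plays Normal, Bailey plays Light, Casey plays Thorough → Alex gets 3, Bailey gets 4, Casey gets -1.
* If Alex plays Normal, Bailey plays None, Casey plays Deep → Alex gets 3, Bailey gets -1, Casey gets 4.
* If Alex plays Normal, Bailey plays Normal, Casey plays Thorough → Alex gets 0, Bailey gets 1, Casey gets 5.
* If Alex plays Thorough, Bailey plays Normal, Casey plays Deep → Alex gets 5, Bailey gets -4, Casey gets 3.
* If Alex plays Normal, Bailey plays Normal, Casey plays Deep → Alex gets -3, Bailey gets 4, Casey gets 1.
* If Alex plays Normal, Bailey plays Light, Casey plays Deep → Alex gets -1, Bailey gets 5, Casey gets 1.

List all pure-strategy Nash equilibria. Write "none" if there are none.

Alex against (None, Thorough): payoffs -4, -1 → best response Thorough.
Alex against (None, Deep): payoffs 3, -5 → best response Normal.
Alex against (Light, Thorough): payoffs 3, 0 → best response Normal.
Alex against (Light, Deep): payoffs -1, -2 → best response Normal.
Alex against (Normal, Thorough): payoffs 0, 5 → best response Thorough.
Alex against (Normal, Deep): payoffs -3, 5 → best response Thorough.
Bailey against (Normal, Thorough): payoffs -2, 4, 1 → best response Light.
Bailey against (Normal, Deep): payoffs -1, 5, 4 → best response Light.
Bailey against (Thorough, Thorough): payoffs 0, -4, 1 → best response Normal.
Bailey against (Thorough, Deep): payoffs 1, -5, -4 → best response None.
Casey against (Normal, None): payoffs -2, 4 → best response Deep.
Casey against (Normal, Light): payoffs -1, 1 → best response Deep.
Casey against (Normal, Normal): payoffs 5, 1 → best response Thorough.
Casey against (Thorough, None): payoffs -1, -5 → best response Thorough.
Casey against (Thorough, Light): payoffs 3, 2 → best response Thorough.
Casey against (Thorough, Normal): payoffs 4, 3 → best response Thorough.
Mutual best responses: (Normal, Light, Deep); (Thorough, Normal, Thorough).

Pure-strategy Nash equilibria: (Normal, Light, Deep), (Thorough, Normal, Thorough)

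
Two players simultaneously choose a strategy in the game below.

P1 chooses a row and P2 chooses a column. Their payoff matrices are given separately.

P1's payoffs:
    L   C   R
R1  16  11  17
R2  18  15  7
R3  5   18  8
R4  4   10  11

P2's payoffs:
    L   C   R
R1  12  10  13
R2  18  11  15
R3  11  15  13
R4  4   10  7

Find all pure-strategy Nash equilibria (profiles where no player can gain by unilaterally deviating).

Check each profile: it is a Nash equilibrium iff no player can strictly gain by switching unilaterally.
(R1, L): P1 can switch to R2 (16 → 18). Not NE.
(R1, C): P1 can switch to R2 (11 → 15). Not NE.
(R1, R): P1 gets 17, best alternative 11; P2 gets 13, best alternative 12. No profitable deviation — NE.
(R2, L): P1 gets 18, best alternative 16; P2 gets 18, best alternative 15. No profitable deviation — NE.
(R2, C): P1 can switch to R3 (15 → 18). Not NE.
(R2, R): P1 can switch to R1 (7 → 17). Not NE.
(R3, L): P1 can switch to R1 (5 → 16). Not NE.
(R3, C): P1 gets 18, best alternative 15; P2 gets 15, best alternative 13. No profitable deviation — NE.
(R3, R): P1 can switch to R1 (8 → 17). Not NE.
(The remaining 3 profiles each have a profitable deviation by the same check.)

Pure-strategy Nash equilibria: (R1, R) and (R2, L) and (R3, C)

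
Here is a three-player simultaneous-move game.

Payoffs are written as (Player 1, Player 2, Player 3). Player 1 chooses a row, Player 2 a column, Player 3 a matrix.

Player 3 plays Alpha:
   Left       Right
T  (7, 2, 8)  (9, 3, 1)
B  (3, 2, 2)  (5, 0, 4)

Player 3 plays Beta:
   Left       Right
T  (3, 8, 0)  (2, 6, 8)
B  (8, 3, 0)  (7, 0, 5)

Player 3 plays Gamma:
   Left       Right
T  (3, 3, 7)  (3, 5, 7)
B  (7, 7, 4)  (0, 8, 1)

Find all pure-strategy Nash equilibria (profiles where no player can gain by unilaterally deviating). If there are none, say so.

Player 1 against (Left, Alpha): payoffs 7, 3 → best response T.
Player 1 against (Left, Beta): payoffs 3, 8 → best response B.
Player 1 against (Left, Gamma): payoffs 3, 7 → best response B.
Player 1 against (Right, Alpha): payoffs 9, 5 → best response T.
Player 1 against (Right, Beta): payoffs 2, 7 → best response B.
Player 1 against (Right, Gamma): payoffs 3, 0 → best response T.
Player 2 against (T, Alpha): payoffs 2, 3 → best response Right.
Player 2 against (T, Beta): payoffs 8, 6 → best response Left.
Player 2 against (T, Gamma): payoffs 3, 5 → best response Right.
Player 2 against (B, Alpha): payoffs 2, 0 → best response Left.
Player 2 against (B, Beta): payoffs 3, 0 → best response Left.
Player 2 against (B, Gamma): payoffs 7, 8 → best response Right.
Player 3 against (T, Left): payoffs 8, 0, 7 → best response Alpha.
Player 3 against (T, Right): payoffs 1, 8, 7 → best response Beta.
Player 3 against (B, Left): payoffs 2, 0, 4 → best response Gamma.
Player 3 against (B, Right): payoffs 4, 5, 1 → best response Beta.
No profile is a mutual best response for all players.

This game has no pure Nash equilibrium.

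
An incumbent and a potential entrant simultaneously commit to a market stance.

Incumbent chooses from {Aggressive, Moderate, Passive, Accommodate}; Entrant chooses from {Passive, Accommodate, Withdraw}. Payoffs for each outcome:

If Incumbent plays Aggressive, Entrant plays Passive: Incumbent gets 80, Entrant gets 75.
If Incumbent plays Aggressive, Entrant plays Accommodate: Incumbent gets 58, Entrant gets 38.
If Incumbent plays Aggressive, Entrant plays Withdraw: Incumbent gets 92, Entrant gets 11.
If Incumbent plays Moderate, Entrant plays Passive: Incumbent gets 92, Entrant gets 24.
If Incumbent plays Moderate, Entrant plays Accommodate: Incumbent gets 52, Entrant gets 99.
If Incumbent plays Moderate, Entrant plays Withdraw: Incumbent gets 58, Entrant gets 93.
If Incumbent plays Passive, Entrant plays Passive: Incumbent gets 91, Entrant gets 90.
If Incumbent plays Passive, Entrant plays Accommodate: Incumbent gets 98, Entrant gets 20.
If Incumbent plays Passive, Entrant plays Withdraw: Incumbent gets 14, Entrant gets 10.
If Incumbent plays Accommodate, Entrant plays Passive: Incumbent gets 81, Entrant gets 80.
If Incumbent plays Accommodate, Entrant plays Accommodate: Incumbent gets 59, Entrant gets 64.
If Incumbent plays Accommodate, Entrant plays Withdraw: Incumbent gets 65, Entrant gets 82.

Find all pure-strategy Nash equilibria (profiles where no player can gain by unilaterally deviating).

This game has no pure Nash equilibrium.

(Aggressive, Passive): Incumbent can switch to Moderate (80 → 92). Not NE.
(Aggressive, Accommodate): Incumbent can switch to Passive (58 → 98). Not NE.
(Aggressive, Withdraw): Entrant can switch to Passive (11 → 75). Not NE.
(Moderate, Passive): Entrant can switch to Accommodate (24 → 99). Not NE.
(Moderate, Accommodate): Incumbent can switch to Aggressive (52 → 58). Not NE.
(Moderate, Withdraw): Incumbent can switch to Aggressive (58 → 92). Not NE.
(Passive, Passive): Incumbent can switch to Moderate (91 → 92). Not NE.
(Passive, Accommodate): Entrant can switch to Passive (20 → 90). Not NE.
(The remaining 4 profiles each have a profitable deviation by the same check.)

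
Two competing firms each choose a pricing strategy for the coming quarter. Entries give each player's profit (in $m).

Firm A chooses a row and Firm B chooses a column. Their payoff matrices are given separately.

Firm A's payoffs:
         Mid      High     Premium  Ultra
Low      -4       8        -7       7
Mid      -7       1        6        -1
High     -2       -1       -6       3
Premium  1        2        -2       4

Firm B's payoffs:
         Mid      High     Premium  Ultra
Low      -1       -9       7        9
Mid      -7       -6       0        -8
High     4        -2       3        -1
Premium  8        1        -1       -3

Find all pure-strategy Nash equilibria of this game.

Pure-strategy Nash equilibria: (Low, Ultra) and (Mid, Premium) and (Premium, Mid)

Firm A against Mid: payoffs -4, -7, -2, 1 → best response Premium.
Firm A against High: payoffs 8, 1, -1, 2 → best response Low.
Firm A against Premium: payoffs -7, 6, -6, -2 → best response Mid.
Firm A against Ultra: payoffs 7, -1, 3, 4 → best response Low.
Firm B against Low: payoffs -1, -9, 7, 9 → best response Ultra.
Firm B against Mid: payoffs -7, -6, 0, -8 → best response Premium.
Firm B against High: payoffs 4, -2, 3, -1 → best response Mid.
Firm B against Premium: payoffs 8, 1, -1, -3 → best response Mid.
Mutual best responses: (Low, Ultra); (Mid, Premium); (Premium, Mid).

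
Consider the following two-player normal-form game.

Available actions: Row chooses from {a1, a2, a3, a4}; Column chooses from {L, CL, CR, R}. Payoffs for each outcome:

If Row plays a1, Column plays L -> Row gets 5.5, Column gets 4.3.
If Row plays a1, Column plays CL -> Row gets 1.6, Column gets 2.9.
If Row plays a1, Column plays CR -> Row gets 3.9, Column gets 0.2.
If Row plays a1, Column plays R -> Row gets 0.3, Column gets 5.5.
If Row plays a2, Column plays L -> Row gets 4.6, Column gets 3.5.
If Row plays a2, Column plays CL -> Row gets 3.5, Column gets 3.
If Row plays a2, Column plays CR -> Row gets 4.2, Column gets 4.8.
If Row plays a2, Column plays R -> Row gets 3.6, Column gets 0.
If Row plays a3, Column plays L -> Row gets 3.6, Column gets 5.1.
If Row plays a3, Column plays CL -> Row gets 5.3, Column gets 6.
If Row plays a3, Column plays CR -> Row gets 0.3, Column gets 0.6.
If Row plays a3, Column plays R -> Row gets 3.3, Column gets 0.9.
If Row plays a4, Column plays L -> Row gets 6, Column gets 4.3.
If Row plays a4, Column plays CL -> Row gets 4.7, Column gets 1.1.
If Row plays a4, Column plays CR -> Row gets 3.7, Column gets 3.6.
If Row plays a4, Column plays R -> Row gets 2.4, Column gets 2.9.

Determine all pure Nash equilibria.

(a2, CR), (a3, CL), (a4, L)

Mark each player's best response to every combination of opponents' strategies; a profile where every player is best-responding is a pure Nash equilibrium.
Row against L: payoffs 5.5, 4.6, 3.6, 6 → best response a4.
Row against CL: payoffs 1.6, 3.5, 5.3, 4.7 → best response a3.
Row against CR: payoffs 3.9, 4.2, 0.3, 3.7 → best response a2.
Row against R: payoffs 0.3, 3.6, 3.3, 2.4 → best response a2.
Column against a1: payoffs 4.3, 2.9, 0.2, 5.5 → best response R.
Column against a2: payoffs 3.5, 3, 4.8, 0 → best response CR.
Column against a3: payoffs 5.1, 6, 0.6, 0.9 → best response CL.
Column against a4: payoffs 4.3, 1.1, 3.6, 2.9 → best response L.
Mutual best responses: (a2, CR); (a3, CL); (a4, L).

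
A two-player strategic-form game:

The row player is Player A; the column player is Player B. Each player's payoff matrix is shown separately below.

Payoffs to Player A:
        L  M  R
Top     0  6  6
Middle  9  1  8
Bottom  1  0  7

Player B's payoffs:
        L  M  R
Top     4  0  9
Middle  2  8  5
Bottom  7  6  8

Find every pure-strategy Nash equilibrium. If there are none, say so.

Check each profile: it is a Nash equilibrium iff no player can strictly gain by switching unilaterally.
(Top, L): Player A can switch to Middle (0 → 9). Not NE.
(Top, M): Player B can switch to L (0 → 4). Not NE.
(Top, R): Player A can switch to Middle (6 → 8). Not NE.
(Middle, L): Player B can switch to M (2 → 8). Not NE.
(Middle, M): Player A can switch to Top (1 → 6). Not NE.
(Middle, R): Player B can switch to M (5 → 8). Not NE.
(The remaining 3 profiles each have a profitable deviation by the same check.)

There is no pure-strategy Nash equilibrium.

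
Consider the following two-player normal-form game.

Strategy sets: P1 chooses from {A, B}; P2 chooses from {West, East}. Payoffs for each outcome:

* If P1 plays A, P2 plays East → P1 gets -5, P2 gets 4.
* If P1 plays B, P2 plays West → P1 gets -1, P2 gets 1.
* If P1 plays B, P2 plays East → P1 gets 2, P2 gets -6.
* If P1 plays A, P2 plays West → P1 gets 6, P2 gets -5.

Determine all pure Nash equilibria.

No pure-strategy Nash equilibrium.

P1 against West: payoffs 6, -1 → best response A.
P1 against East: payoffs -5, 2 → best response B.
P2 against A: payoffs -5, 4 → best response East.
P2 against B: payoffs 1, -6 → best response West.
No profile is a mutual best response for all players.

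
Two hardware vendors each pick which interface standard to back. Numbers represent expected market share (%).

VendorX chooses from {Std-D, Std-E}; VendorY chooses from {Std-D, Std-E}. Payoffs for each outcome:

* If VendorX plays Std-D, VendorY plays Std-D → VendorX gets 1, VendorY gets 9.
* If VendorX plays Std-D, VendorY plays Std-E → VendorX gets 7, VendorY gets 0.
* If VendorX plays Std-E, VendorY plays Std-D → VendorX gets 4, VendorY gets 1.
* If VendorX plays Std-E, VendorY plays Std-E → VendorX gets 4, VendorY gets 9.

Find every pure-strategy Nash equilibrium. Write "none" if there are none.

Mark each player's best response to every combination of opponents' strategies; a profile where every player is best-responding is a pure Nash equilibrium.
VendorX against Std-D: payoffs 1, 4 → best response Std-E.
VendorX against Std-E: payoffs 7, 4 → best response Std-D.
VendorY against Std-D: payoffs 9, 0 → best response Std-D.
VendorY against Std-E: payoffs 1, 9 → best response Std-E.
No profile is a mutual best response for all players.

No pure-strategy Nash equilibrium.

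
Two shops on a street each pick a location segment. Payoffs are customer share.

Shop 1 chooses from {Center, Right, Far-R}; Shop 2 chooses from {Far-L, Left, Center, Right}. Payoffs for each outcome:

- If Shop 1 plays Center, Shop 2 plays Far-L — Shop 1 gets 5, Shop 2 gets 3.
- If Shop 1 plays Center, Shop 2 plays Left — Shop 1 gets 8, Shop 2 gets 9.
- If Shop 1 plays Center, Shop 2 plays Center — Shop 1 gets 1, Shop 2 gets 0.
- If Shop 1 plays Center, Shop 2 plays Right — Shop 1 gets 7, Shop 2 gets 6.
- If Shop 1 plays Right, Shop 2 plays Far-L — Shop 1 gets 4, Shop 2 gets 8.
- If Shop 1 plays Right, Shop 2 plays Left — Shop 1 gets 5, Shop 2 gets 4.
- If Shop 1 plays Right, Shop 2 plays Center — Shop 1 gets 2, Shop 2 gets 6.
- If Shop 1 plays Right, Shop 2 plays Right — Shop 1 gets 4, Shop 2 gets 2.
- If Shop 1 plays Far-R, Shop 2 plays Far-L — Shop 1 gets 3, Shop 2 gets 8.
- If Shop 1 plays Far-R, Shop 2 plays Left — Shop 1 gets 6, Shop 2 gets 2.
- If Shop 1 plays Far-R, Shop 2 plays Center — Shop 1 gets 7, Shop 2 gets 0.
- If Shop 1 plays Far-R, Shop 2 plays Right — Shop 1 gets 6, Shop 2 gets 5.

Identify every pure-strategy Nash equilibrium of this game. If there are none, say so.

For each strategy profile, look for a profitable unilateral deviation.
(Center, Far-L): Shop 2 can switch to Left (3 → 9). Not NE.
(Center, Left): Shop 1 gets 8, best alternative 6; Shop 2 gets 9, best alternative 6. No profitable deviation — NE.
(Center, Center): Shop 1 can switch to Right (1 → 2). Not NE.
(Center, Right): Shop 2 can switch to Left (6 → 9). Not NE.
(Right, Far-L): Shop 1 can switch to Center (4 → 5). Not NE.
(Right, Left): Shop 1 can switch to Center (5 → 8). Not NE.
(Right, Center): Shop 1 can switch to Far-R (2 → 7). Not NE.
(Right, Right): Shop 1 can switch to Center (4 → 7). Not NE.
(Far-R, Far-L): Shop 1 can switch to Center (3 → 5). Not NE.
(The remaining 3 profiles each have a profitable deviation by the same check.)

The unique pure-strategy Nash equilibrium is (Center, Left).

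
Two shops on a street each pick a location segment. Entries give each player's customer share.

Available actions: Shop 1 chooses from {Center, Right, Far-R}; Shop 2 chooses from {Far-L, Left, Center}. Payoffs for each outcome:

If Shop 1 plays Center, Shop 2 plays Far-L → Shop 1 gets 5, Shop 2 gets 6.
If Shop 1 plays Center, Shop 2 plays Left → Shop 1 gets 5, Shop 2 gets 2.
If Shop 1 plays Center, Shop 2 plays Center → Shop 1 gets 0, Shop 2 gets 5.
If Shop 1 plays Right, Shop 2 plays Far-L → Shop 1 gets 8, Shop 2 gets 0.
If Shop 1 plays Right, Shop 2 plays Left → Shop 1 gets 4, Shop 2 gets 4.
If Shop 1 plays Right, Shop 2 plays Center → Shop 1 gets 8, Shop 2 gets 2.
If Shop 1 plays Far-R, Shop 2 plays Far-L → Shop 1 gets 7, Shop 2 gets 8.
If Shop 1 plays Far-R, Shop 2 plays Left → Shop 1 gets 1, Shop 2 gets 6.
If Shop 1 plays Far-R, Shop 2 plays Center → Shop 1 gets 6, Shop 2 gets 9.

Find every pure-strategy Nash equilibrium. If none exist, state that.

For each strategy profile, look for a profitable unilateral deviation.
(Center, Far-L): Shop 1 can switch to Right (5 → 8). Not NE.
(Center, Left): Shop 2 can switch to Far-L (2 → 6). Not NE.
(Center, Center): Shop 1 can switch to Right (0 → 8). Not NE.
(Right, Far-L): Shop 2 can switch to Left (0 → 4). Not NE.
(Right, Left): Shop 1 can switch to Center (4 → 5). Not NE.
(Right, Center): Shop 2 can switch to Left (2 → 4). Not NE.
(Far-R, Far-L): Shop 1 can switch to Right (7 → 8). Not NE.
(Far-R, Left): Shop 1 can switch to Center (1 → 5). Not NE.
(The remaining 1 profile has a profitable deviation by the same check.)

There is no pure-strategy Nash equilibrium.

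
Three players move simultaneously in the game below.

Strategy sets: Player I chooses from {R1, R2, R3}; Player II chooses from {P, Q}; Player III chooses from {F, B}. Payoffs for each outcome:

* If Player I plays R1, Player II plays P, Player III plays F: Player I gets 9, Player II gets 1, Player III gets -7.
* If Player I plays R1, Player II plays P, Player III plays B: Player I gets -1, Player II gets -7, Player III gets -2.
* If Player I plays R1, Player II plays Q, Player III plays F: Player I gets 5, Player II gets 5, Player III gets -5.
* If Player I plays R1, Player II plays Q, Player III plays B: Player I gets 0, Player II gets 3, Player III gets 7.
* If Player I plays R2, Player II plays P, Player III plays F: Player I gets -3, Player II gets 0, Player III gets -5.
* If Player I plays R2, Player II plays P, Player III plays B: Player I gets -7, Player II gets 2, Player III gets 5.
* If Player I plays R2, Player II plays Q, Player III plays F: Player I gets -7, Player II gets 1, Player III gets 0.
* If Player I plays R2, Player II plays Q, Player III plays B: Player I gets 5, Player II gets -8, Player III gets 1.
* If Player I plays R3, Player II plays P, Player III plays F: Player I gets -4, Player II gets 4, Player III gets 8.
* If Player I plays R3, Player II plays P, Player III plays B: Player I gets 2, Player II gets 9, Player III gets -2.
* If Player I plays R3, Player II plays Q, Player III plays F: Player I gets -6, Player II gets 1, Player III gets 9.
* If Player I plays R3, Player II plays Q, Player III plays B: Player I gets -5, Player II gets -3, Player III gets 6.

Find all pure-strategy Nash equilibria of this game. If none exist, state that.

For each player, find the best response to each opponent profile; mutual best responses are the pure NE.
Player I against (P, F): payoffs 9, -3, -4 → best response R1.
Player I against (P, B): payoffs -1, -7, 2 → best response R3.
Player I against (Q, F): payoffs 5, -7, -6 → best response R1.
Player I against (Q, B): payoffs 0, 5, -5 → best response R2.
Player II against (R1, F): payoffs 1, 5 → best response Q.
Player II against (R1, B): payoffs -7, 3 → best response Q.
Player II against (R2, F): payoffs 0, 1 → best response Q.
Player II against (R2, B): payoffs 2, -8 → best response P.
Player II against (R3, F): payoffs 4, 1 → best response P.
Player II against (R3, B): payoffs 9, -3 → best response P.
Player III against (R1, P): payoffs -7, -2 → best response B.
Player III against (R1, Q): payoffs -5, 7 → best response B.
Player III against (R2, P): payoffs -5, 5 → best response B.
Player III against (R2, Q): payoffs 0, 1 → best response B.
Player III against (R3, P): payoffs 8, -2 → best response F.
Player III against (R3, Q): payoffs 9, 6 → best response F.
No profile is a mutual best response for all players.

none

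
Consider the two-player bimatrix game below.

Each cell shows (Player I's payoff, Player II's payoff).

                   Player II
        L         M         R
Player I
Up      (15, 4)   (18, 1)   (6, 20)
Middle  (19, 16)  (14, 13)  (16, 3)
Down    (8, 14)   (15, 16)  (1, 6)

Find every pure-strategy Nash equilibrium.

(Middle, L)

For each player, find the best response to each opponent profile; mutual best responses are the pure NE.
Player I against L: payoffs 15, 19, 8 → best response Middle.
Player I against M: payoffs 18, 14, 15 → best response Up.
Player I against R: payoffs 6, 16, 1 → best response Middle.
Player II against Up: payoffs 4, 1, 20 → best response R.
Player II against Middle: payoffs 16, 13, 3 → best response L.
Player II against Down: payoffs 14, 16, 6 → best response M.
Mutual best responses: (Middle, L).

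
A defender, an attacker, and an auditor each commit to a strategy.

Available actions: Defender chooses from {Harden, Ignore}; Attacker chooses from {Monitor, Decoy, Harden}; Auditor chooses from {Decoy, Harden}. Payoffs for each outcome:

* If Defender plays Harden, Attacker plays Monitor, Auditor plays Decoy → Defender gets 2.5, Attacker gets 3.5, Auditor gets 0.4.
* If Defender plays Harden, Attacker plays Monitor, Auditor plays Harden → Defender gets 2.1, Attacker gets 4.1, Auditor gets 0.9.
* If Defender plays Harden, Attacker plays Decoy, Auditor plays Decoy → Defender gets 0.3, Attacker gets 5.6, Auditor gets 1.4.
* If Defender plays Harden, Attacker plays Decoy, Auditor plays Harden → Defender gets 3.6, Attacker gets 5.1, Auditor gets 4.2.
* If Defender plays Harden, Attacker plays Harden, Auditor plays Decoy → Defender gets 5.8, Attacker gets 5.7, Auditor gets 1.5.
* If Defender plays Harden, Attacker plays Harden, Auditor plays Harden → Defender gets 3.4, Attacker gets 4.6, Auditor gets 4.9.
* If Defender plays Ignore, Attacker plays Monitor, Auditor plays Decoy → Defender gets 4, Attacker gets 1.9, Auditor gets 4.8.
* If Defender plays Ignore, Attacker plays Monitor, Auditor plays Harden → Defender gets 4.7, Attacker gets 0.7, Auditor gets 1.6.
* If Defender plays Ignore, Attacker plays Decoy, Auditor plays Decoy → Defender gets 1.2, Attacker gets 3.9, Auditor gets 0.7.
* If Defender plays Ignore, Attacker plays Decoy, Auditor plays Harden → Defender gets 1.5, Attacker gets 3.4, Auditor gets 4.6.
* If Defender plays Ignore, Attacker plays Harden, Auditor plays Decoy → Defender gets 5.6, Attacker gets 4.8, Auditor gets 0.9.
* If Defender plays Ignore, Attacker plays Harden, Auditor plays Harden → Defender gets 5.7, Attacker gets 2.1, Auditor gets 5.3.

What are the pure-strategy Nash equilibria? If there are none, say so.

The unique pure-strategy Nash equilibrium is (Harden, Decoy, Harden).

Check each profile: it is a Nash equilibrium iff no player can strictly gain by switching unilaterally.
(Harden, Monitor, Decoy): Defender can switch to Ignore (2.5 → 4). Not NE.
(Harden, Monitor, Harden): Defender can switch to Ignore (2.1 → 4.7). Not NE.
(Harden, Decoy, Decoy): Defender can switch to Ignore (0.3 → 1.2). Not NE.
(Harden, Decoy, Harden): Defender gets 3.6, best alternative 1.5; Attacker gets 5.1, best alternative 4.6; Auditor gets 4.2, best alternative 1.4. No profitable deviation — NE.
(Harden, Harden, Decoy): Auditor can switch to Harden (1.5 → 4.9). Not NE.
(Harden, Harden, Harden): Defender can switch to Ignore (3.4 → 5.7). Not NE.
(Ignore, Monitor, Decoy): Attacker can switch to Decoy (1.9 → 3.9). Not NE.
(Ignore, Monitor, Harden): Attacker can switch to Decoy (0.7 → 3.4). Not NE.
(Ignore, Decoy, Decoy): Attacker can switch to Harden (3.9 → 4.8). Not NE.
(Ignore, Decoy, Harden): Defender can switch to Harden (1.5 → 3.6). Not NE.
(Ignore, Harden, Decoy): Defender can switch to Harden (5.6 → 5.8). Not NE.
(Ignore, Harden, Harden): Attacker can switch to Decoy (2.1 → 3.4). Not NE.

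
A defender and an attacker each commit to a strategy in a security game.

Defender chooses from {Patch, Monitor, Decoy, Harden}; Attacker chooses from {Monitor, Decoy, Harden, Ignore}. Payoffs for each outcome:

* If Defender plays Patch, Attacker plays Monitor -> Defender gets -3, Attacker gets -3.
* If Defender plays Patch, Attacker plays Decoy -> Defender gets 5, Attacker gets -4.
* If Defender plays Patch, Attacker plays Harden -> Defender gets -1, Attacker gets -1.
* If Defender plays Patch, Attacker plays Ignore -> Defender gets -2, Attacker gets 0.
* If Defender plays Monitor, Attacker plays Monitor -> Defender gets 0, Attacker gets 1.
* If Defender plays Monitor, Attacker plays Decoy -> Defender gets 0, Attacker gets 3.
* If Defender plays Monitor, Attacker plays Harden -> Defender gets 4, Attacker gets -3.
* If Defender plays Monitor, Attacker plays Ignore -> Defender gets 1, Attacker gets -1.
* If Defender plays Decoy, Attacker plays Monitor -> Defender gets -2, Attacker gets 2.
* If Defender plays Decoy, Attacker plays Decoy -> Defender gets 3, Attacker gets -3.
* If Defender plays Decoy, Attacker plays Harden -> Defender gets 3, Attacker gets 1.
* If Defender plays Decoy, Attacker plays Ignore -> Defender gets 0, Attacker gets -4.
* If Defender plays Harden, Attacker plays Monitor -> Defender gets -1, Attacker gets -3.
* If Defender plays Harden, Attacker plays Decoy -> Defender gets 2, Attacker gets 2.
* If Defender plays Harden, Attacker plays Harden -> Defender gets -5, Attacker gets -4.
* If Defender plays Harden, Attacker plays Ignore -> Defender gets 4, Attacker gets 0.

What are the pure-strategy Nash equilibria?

There is no pure-strategy Nash equilibrium.

Defender against Monitor: payoffs -3, 0, -2, -1 → best response Monitor.
Defender against Decoy: payoffs 5, 0, 3, 2 → best response Patch.
Defender against Harden: payoffs -1, 4, 3, -5 → best response Monitor.
Defender against Ignore: payoffs -2, 1, 0, 4 → best response Harden.
Attacker against Patch: payoffs -3, -4, -1, 0 → best response Ignore.
Attacker against Monitor: payoffs 1, 3, -3, -1 → best response Decoy.
Attacker against Decoy: payoffs 2, -3, 1, -4 → best response Monitor.
Attacker against Harden: payoffs -3, 2, -4, 0 → best response Decoy.
No profile is a mutual best response for all players.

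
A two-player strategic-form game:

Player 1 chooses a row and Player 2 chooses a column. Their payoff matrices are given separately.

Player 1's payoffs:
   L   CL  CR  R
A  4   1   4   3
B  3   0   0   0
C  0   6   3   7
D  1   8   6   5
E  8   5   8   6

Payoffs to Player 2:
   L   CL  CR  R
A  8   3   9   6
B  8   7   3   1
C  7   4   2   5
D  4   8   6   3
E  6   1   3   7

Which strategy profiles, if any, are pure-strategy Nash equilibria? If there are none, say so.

(A, L): Player 1 can switch to E (4 → 8). Not NE.
(A, CL): Player 1 can switch to C (1 → 6). Not NE.
(A, CR): Player 1 can switch to D (4 → 6). Not NE.
(A, R): Player 1 can switch to C (3 → 7). Not NE.
(B, L): Player 1 can switch to A (3 → 4). Not NE.
(B, CL): Player 1 can switch to A (0 → 1). Not NE.
(B, CR): Player 1 can switch to A (0 → 4). Not NE.
(B, R): Player 1 can switch to A (0 → 3). Not NE.
(D, CL): Player 1 gets 8, best alternative 6; Player 2 gets 8, best alternative 6. No profitable deviation — NE.
(The remaining 11 profiles each have a profitable deviation by the same check.)

(D, CL)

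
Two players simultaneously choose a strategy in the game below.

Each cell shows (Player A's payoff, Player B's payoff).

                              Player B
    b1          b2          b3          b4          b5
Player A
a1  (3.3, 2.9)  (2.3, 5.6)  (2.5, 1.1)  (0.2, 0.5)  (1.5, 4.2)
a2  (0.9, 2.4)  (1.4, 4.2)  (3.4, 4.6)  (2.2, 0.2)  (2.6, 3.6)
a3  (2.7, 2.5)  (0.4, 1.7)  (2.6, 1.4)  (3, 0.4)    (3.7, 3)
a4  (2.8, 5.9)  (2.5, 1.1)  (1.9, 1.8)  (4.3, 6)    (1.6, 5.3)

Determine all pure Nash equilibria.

The pure Nash equilibria are (a2, b3); (a3, b5); (a4, b4).

Mark each player's best response to every combination of opponents' strategies; a profile where every player is best-responding is a pure Nash equilibrium.
Player A against b1: payoffs 3.3, 0.9, 2.7, 2.8 → best response a1.
Player A against b2: payoffs 2.3, 1.4, 0.4, 2.5 → best response a4.
Player A against b3: payoffs 2.5, 3.4, 2.6, 1.9 → best response a2.
Player A against b4: payoffs 0.2, 2.2, 3, 4.3 → best response a4.
Player A against b5: payoffs 1.5, 2.6, 3.7, 1.6 → best response a3.
Player B against a1: payoffs 2.9, 5.6, 1.1, 0.5, 4.2 → best response b2.
Player B against a2: payoffs 2.4, 4.2, 4.6, 0.2, 3.6 → best response b3.
Player B against a3: payoffs 2.5, 1.7, 1.4, 0.4, 3 → best response b5.
Player B against a4: payoffs 5.9, 1.1, 1.8, 6, 5.3 → best response b4.
Mutual best responses: (a2, b3); (a3, b5); (a4, b4).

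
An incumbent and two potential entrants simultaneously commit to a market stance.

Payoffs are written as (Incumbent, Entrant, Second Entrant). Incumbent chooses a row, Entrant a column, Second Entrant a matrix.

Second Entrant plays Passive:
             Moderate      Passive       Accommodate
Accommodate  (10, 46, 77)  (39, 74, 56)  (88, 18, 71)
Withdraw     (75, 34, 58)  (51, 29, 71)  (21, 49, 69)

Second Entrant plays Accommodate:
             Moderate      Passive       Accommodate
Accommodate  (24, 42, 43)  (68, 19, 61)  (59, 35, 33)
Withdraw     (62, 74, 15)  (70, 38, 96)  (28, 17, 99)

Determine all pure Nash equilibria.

No pure-strategy Nash equilibrium.

Incumbent against (Moderate, Passive): payoffs 10, 75 → best response Withdraw.
Incumbent against (Moderate, Accommodate): payoffs 24, 62 → best response Withdraw.
Incumbent against (Passive, Passive): payoffs 39, 51 → best response Withdraw.
Incumbent against (Passive, Accommodate): payoffs 68, 70 → best response Withdraw.
Incumbent against (Accommodate, Passive): payoffs 88, 21 → best response Accommodate.
Incumbent against (Accommodate, Accommodate): payoffs 59, 28 → best response Accommodate.
Entrant against (Accommodate, Passive): payoffs 46, 74, 18 → best response Passive.
Entrant against (Accommodate, Accommodate): payoffs 42, 19, 35 → best response Moderate.
Entrant against (Withdraw, Passive): payoffs 34, 29, 49 → best response Accommodate.
Entrant against (Withdraw, Accommodate): payoffs 74, 38, 17 → best response Moderate.
Second Entrant against (Accommodate, Moderate): payoffs 77, 43 → best response Passive.
Second Entrant against (Accommodate, Passive): payoffs 56, 61 → best response Accommodate.
Second Entrant against (Accommodate, Accommodate): payoffs 71, 33 → best response Passive.
Second Entrant against (Withdraw, Moderate): payoffs 58, 15 → best response Passive.
Second Entrant against (Withdraw, Passive): payoffs 71, 96 → best response Accommodate.
Second Entrant against (Withdraw, Accommodate): payoffs 69, 99 → best response Accommodate.
No profile is a mutual best response for all players.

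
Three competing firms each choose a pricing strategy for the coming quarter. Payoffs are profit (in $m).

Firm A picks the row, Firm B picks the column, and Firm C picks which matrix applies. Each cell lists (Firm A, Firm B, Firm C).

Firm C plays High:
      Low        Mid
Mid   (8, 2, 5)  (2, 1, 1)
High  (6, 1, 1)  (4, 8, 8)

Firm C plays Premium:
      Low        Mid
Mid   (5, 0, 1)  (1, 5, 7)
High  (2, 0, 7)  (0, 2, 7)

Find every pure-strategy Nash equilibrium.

The pure Nash equilibria are (Mid, Low, High); (Mid, Mid, Premium); (High, Mid, High).

For each player, find the best response to each opponent profile; mutual best responses are the pure NE.
Firm A against (Low, High): payoffs 8, 6 → best response Mid.
Firm A against (Low, Premium): payoffs 5, 2 → best response Mid.
Firm A against (Mid, High): payoffs 2, 4 → best response High.
Firm A against (Mid, Premium): payoffs 1, 0 → best response Mid.
Firm B against (Mid, High): payoffs 2, 1 → best response Low.
Firm B against (Mid, Premium): payoffs 0, 5 → best response Mid.
Firm B against (High, High): payoffs 1, 8 → best response Mid.
Firm B against (High, Premium): payoffs 0, 2 → best response Mid.
Firm C against (Mid, Low): payoffs 5, 1 → best response High.
Firm C against (Mid, Mid): payoffs 1, 7 → best response Premium.
Firm C against (High, Low): payoffs 1, 7 → best response Premium.
Firm C against (High, Mid): payoffs 8, 7 → best response High.
Mutual best responses: (Mid, Low, High); (Mid, Mid, Premium); (High, Mid, High).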